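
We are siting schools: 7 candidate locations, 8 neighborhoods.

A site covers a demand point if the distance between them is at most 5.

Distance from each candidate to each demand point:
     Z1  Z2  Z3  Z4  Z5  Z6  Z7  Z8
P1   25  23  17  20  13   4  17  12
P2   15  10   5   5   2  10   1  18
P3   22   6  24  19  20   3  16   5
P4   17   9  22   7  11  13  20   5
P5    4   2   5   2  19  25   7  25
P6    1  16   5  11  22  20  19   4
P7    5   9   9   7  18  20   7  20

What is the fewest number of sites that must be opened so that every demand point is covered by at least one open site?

3

Coverage sets (demand points within 5 of each site):
  P1: {Z6}
  P2: {Z3, Z4, Z5, Z7}
  P3: {Z6, Z8}
  P4: {Z8}
  P5: {Z1, Z2, Z3, Z4}
  P6: {Z1, Z3, Z8}
  P7: {Z1}
No 2 sites suffice: every size-2 union leaves at least one demand point uncovered.
But {P2, P3, P5} covers everything, so the minimum is 3.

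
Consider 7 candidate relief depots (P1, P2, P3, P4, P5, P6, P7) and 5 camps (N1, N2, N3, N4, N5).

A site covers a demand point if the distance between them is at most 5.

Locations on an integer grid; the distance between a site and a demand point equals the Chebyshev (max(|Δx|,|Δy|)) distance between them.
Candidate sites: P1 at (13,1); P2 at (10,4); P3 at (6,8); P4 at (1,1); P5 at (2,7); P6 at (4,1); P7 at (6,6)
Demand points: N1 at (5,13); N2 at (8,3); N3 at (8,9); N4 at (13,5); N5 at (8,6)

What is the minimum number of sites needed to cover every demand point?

Coverage sets (demand points within 5 of each site):
  P1: {N2, N4, N5}
  P2: {N2, N3, N4, N5}
  P3: {N1, N2, N3, N5}
  P4: {}
  P5: {}
  P6: {N2, N5}
  P7: {N2, N3, N5}
No single site covers all 5 demand points.
But {P1, P3} covers everything, so the minimum is 2.

2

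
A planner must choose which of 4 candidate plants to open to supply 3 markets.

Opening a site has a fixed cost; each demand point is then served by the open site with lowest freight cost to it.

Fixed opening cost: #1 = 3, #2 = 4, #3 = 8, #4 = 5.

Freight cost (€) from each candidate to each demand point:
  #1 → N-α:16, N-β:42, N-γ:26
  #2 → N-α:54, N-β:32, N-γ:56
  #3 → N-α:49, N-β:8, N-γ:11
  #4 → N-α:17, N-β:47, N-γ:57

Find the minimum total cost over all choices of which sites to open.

Open {#1, #3}: assign each demand point to its cheapest open site.
  N-α→#1 16, N-β→#3 8, N-γ→#3 11
  freight cost 35, fixed 11 → total 46.
Compare {#3, #4}: freight cost 36 + fixed 13 = 49.
Compare {#1, #2, #3}: freight cost 35 + fixed 15 = 50.
Compare {#1, #3, #4}: freight cost 35 + fixed 16 = 51.
All other subsets cost ≥ 49. Minimum total cost: 46.

46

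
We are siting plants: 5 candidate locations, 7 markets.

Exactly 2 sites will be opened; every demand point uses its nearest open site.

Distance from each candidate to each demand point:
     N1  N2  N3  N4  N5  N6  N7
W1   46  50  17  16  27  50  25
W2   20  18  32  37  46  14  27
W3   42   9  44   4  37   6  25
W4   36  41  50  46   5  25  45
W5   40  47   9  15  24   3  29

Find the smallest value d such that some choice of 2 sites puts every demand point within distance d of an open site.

Open {W1, W2}.
  Farthest demand point is N5 at distance 27 (to W1); all others are ≤ 27.
With {W2, W5} the worst case is 27.
With {W2, W3} the worst case is 37.
No size-2 selection achieves below 27.

27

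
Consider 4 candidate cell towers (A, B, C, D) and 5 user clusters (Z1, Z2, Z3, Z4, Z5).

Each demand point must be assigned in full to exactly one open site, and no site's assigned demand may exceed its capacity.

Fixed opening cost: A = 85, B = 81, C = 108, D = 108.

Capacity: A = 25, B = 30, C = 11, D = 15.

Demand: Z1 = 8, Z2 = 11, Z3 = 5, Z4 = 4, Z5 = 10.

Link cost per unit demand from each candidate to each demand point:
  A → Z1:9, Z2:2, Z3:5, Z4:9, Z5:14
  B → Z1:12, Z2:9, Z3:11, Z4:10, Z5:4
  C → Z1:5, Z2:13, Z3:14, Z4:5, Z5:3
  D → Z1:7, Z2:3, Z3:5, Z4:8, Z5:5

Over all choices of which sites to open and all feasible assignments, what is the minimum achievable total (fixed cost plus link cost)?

Open {A, B}; cheapest assignment that respects the capacities:
  A (cap 25, load 24): Z1, Z2, Z3 — cost 8×9 + 11×2 + 5×5 = 119
  B (cap 30, load 14): Z4, Z5 — cost 4×10 + 10×4 = 80
  Shipping 199, fixed 166 → total 365.
  Any other capacity-feasible assignment to {A, B} ships for at least 199.
Compare {A, D}: its best feasible assignment gives total 394.
Compare {A, B, C}: its best feasible assignment gives total 437.
Every other set of open sites that can feasibly serve all demand totals ≥ 394 even under its best assignment. Minimum: 365.

365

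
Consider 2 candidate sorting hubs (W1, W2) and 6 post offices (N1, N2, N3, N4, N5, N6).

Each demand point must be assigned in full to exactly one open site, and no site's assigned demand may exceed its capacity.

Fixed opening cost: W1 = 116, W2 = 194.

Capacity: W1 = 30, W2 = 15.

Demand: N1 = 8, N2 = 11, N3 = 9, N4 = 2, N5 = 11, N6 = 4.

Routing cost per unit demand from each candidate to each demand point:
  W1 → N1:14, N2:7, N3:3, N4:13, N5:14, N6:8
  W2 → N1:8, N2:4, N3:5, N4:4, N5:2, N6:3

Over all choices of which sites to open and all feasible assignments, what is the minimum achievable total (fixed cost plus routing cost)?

586

Open {W1, W2}; cheapest assignment that respects the capacities:
  W1 (cap 30, load 30): N1, N2, N3, N4 — cost 8×14 + 11×7 + 9×3 + 2×13 = 242
  W2 (cap 15, load 15): N5, N6 — cost 11×2 + 4×3 = 34
  Shipping 276, fixed 310 → total 586.
  Any other capacity-feasible assignment to {W1, W2} ships for at least 276.
Total demand is 45 and no other set of sites has combined capacity ≥ 45, so {W1, W2} is the only feasible choice of open sites. Minimum: 586.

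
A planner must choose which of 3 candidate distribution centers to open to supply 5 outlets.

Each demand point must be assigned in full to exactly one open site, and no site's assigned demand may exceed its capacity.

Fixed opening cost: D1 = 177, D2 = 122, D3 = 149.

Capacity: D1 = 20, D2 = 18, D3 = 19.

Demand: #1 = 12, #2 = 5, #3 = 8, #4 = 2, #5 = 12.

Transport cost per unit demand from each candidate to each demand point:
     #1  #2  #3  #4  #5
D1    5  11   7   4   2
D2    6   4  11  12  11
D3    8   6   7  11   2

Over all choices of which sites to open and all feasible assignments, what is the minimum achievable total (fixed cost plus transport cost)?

518

Open {D1, D3}; cheapest assignment that respects the capacities:
  D1 (cap 20, load 20): #1, #3 — cost 12×5 + 8×7 = 116
  D3 (cap 19, load 19): #2, #4, #5 — cost 5×6 + 2×11 + 12×2 = 76
  Shipping 192, fixed 326 → total 518.
  Any other capacity-feasible assignment to {D1, D3} ships for at least 192.
Compare {D1, D2, D3}: its best feasible assignment gives total 628.
Every other set of open sites that can feasibly serve all demand totals ≥ 628 even under its best assignment. Minimum: 518.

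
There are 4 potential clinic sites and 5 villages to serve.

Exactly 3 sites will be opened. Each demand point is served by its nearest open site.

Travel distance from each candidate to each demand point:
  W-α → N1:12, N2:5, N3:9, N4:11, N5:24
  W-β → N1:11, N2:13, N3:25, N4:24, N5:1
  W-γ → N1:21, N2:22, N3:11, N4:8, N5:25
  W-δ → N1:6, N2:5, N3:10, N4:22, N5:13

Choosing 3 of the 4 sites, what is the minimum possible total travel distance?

30

Open {W-β, W-γ, W-δ}.
  N1→W-δ 6, N2→W-δ 5, N3→W-δ 10, N4→W-γ 8, N5→W-β 1  ⇒ total 30.
Compare {W-α, W-β, W-δ}: total 32.
Compare {W-α, W-β, W-γ}: total 34.
No size-3 selection does better; minimum is 30.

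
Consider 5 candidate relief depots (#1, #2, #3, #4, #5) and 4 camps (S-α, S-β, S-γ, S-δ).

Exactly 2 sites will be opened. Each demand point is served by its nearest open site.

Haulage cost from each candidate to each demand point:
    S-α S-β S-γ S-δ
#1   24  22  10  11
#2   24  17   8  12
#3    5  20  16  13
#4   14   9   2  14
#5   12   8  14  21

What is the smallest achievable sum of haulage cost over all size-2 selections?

29

Open {#3, #4}.
  S-α→#3 5, S-β→#4 9, S-γ→#4 2, S-δ→#3 13  ⇒ total 29.
Compare {#1, #4}: total 36.
Compare {#4, #5}: total 36.
No size-2 selection does better; minimum is 29.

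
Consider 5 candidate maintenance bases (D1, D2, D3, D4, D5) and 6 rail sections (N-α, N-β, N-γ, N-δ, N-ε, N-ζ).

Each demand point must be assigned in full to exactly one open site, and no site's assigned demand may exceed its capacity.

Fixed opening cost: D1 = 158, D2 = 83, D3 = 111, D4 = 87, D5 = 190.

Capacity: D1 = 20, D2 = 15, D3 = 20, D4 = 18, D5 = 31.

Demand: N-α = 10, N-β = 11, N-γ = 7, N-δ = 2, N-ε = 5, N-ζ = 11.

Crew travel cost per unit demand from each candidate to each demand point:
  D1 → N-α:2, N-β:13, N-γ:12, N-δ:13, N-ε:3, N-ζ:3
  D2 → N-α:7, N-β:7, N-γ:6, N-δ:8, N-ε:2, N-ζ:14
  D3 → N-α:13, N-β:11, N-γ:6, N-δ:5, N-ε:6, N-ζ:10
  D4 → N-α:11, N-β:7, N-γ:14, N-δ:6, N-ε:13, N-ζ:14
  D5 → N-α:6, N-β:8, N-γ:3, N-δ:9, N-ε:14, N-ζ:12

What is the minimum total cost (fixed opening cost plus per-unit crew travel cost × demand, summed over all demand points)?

Open {D1, D5}; cheapest assignment that respects the capacities:
  D1 (cap 20, load 16): N-ε, N-ζ — cost 5×3 + 11×3 = 48
  D5 (cap 31, load 30): N-α, N-β, N-γ, N-δ — cost 10×6 + 11×8 + 7×3 + 2×9 = 187
  Shipping 235, fixed 348 → total 583.
  Any other capacity-feasible assignment to {D1, D5} ships for at least 235.
Compare {D2, D3, D4}: its best feasible assignment gives total 600.
Compare {D2, D5}: its best feasible assignment gives total 612.
Every other set of open sites that can feasibly serve all demand totals ≥ 600 even under its best assignment. Minimum: 583.

583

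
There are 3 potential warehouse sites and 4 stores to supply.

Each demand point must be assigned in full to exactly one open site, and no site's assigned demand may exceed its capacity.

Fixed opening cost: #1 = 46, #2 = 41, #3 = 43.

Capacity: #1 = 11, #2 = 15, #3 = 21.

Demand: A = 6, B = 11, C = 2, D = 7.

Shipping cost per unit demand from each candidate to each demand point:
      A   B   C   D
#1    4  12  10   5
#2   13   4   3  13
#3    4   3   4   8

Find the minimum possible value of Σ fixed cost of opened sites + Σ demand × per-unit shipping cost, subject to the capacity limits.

189

Open {#1, #3}; cheapest assignment that respects the capacities:
  #1 (cap 11, load 7): D — cost 7×5 = 35
  #3 (cap 21, load 19): A, B, C — cost 6×4 + 11×3 + 2×4 = 65
  Shipping 100, fixed 89 → total 189.
  Any other capacity-feasible assignment to {#1, #3} ships for at least 100.
Compare {#2, #3}: its best feasible assignment gives total 214.
Compare {#1, #2, #3}: its best feasible assignment gives total 228.
Every other set of open sites that can feasibly serve all demand totals ≥ 214 even under its best assignment. Minimum: 189.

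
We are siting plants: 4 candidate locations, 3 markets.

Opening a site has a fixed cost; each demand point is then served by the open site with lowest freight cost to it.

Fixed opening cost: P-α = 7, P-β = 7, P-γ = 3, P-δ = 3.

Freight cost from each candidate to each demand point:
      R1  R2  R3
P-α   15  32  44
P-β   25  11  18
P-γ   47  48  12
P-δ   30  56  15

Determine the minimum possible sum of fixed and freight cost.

55

Open {P-α, P-β, P-γ}: assign each demand point to its cheapest open site.
  R1→P-α 15, R2→P-β 11, R3→P-γ 12
  freight cost 38, fixed 17 → total 55.
Compare {P-α, P-β}: freight cost 44 + fixed 14 = 58.
Compare {P-β, P-γ}: freight cost 48 + fixed 10 = 58.
Compare {P-α, P-β, P-δ}: freight cost 41 + fixed 17 = 58.
All other subsets cost ≥ 58. Minimum total cost: 55.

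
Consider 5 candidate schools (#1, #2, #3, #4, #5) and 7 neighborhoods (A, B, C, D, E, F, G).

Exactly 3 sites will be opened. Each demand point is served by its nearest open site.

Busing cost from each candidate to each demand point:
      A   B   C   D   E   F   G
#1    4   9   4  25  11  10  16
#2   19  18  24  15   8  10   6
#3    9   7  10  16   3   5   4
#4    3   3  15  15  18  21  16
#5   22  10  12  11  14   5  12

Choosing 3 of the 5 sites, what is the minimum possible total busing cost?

Open {#1, #3, #4}.
  A→#4 3, B→#4 3, C→#1 4, D→#4 15, E→#3 3, F→#3 5, G→#3 4  ⇒ total 37.
Compare {#1, #3, #5}: total 38.
Compare {#3, #4, #5}: total 39.
No size-3 selection does better; minimum is 37.

37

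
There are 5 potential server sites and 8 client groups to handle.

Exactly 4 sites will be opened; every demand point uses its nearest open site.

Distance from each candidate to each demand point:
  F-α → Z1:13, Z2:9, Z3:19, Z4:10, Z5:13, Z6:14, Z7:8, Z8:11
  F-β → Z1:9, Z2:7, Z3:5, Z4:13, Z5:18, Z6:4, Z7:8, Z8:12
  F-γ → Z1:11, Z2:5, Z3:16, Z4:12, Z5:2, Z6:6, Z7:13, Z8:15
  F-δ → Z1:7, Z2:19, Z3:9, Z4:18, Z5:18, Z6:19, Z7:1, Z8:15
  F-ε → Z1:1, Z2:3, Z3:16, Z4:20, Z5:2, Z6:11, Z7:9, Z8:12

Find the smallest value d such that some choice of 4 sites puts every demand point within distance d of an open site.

11

Open {F-α, F-β, F-γ, F-δ}.
  Farthest demand point is Z8 at distance 11 (to F-α); all others are ≤ 11.
With {F-α, F-β, F-γ, F-ε} the worst case is 11.
With {F-α, F-β, F-δ, F-ε} the worst case is 11.
No size-4 selection achieves below 11.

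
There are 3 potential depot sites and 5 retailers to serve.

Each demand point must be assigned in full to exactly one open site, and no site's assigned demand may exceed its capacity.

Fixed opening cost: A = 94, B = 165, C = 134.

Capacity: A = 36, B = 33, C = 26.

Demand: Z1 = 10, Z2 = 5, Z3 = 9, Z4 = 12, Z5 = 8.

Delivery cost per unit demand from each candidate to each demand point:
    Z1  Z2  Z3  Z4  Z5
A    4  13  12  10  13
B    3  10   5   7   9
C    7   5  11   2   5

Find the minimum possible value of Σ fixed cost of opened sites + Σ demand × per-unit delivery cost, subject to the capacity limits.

Open {B, C}; cheapest assignment that respects the capacities:
  B (cap 33, load 19): Z1, Z3 — cost 10×3 + 9×5 = 75
  C (cap 26, load 25): Z2, Z4, Z5 — cost 5×5 + 12×2 + 8×5 = 89
  Shipping 164, fixed 299 → total 463.
  Any other capacity-feasible assignment to {B, C} ships for at least 164.
Compare {A, C}: its best feasible assignment gives total 465.
Compare {A, B, C}: its best feasible assignment gives total 557.
Every other set of open sites that can feasibly serve all demand totals ≥ 465 even under its best assignment. Minimum: 463.

463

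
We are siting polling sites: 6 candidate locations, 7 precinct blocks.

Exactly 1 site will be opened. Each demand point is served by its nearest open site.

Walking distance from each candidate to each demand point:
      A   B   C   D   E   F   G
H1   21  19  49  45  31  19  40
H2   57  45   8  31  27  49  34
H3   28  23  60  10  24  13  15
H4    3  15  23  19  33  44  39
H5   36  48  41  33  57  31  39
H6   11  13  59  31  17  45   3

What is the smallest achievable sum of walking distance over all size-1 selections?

Open {H3}.
  A→H3 28, B→H3 23, C→H3 60, D→H3 10, E→H3 24, F→H3 13, G→H3 15  ⇒ total 173.
Compare {H4}: total 176.
Compare {H6}: total 179.
No size-1 selection does better; minimum is 173.

173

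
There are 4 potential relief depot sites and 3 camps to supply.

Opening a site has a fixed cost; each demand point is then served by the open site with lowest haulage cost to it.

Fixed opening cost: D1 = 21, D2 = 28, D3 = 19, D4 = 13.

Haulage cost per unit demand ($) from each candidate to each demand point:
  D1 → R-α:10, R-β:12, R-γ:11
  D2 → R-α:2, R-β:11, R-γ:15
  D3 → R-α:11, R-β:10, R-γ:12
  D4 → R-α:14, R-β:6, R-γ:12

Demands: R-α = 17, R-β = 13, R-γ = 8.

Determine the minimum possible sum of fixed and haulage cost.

249

Open {D2, D4}: assign each demand point to its cheapest open site.
  R-α→D2 17×2=34, R-β→D4 13×6=78, R-γ→D4 8×12=96
  haulage cost 208, fixed 41 → total 249.
Compare {D1, D2, D4}: haulage cost 200 + fixed 62 = 262.
Compare {D2, D3, D4}: haulage cost 208 + fixed 60 = 268.
Compare {D1, D2, D3, D4}: haulage cost 200 + fixed 81 = 281.
All other subsets cost ≥ 262. Minimum total cost: 249.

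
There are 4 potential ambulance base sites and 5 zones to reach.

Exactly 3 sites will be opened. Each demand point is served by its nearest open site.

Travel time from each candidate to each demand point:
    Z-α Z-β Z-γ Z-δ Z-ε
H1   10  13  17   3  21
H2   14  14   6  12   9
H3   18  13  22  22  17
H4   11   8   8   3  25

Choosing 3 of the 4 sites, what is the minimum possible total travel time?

36

Open {H1, H2, H4}.
  Z-α→H1 10, Z-β→H4 8, Z-γ→H2 6, Z-δ→H1 3, Z-ε→H2 9  ⇒ total 36.
Compare {H2, H3, H4}: total 37.
Compare {H1, H2, H3}: total 41.
No size-3 selection does better; minimum is 36.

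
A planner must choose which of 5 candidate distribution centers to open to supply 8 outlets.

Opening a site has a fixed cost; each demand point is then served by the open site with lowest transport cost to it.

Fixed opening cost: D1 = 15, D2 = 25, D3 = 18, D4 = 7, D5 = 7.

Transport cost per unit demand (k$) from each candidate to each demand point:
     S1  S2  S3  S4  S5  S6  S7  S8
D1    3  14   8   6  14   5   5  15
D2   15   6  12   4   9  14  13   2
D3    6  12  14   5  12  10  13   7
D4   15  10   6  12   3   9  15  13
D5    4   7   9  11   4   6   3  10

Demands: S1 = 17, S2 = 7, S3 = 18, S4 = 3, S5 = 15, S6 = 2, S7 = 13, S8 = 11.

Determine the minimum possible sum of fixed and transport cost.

383

Open {D1, D2, D4, D5}: assign each demand point to its cheapest open site.
  S1→D1 17×3=51, S2→D2 7×6=42, S3→D4 18×6=108, S4→D2 3×4=12, S5→D4 15×3=45, S6→D1 2×5=10, S7→D5 13×3=39, S8→D2 11×2=22
  transport cost 329, fixed 54 → total 383.
Compare {D2, D4, D5}: transport cost 348 + fixed 39 = 387.
Compare {D1, D2, D3, D4, D5}: transport cost 329 + fixed 72 = 401.
Compare {D1, D2, D4}: transport cost 355 + fixed 47 = 402.
All other subsets cost ≥ 387. Minimum total cost: 383.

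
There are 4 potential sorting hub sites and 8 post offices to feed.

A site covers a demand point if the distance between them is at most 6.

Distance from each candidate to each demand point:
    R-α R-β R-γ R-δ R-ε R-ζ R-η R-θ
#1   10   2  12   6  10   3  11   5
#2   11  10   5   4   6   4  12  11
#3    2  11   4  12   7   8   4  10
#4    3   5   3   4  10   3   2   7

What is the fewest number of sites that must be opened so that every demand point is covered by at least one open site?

3

Coverage sets (demand points within 6 of each site):
  #1: {R-β, R-δ, R-ζ, R-θ}
  #2: {R-γ, R-δ, R-ε, R-ζ}
  #3: {R-α, R-γ, R-η}
  #4: {R-α, R-β, R-γ, R-δ, R-ζ, R-η}
No 2 sites suffice: every size-2 union leaves at least one demand point uncovered.
But {#1, #2, #3} covers everything, so the minimum is 3.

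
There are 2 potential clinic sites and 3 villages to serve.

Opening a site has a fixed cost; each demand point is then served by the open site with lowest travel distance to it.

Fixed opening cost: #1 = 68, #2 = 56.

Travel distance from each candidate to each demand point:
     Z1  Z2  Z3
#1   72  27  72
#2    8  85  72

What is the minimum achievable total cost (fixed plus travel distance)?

Open {#2}: assign each demand point to its cheapest open site.
  Z1→#2 8, Z2→#2 85, Z3→#2 72
  travel distance 165, fixed 56 → total 221.
Compare {#1, #2}: travel distance 107 + fixed 124 = 231.
Compare {#1}: travel distance 171 + fixed 68 = 239.

221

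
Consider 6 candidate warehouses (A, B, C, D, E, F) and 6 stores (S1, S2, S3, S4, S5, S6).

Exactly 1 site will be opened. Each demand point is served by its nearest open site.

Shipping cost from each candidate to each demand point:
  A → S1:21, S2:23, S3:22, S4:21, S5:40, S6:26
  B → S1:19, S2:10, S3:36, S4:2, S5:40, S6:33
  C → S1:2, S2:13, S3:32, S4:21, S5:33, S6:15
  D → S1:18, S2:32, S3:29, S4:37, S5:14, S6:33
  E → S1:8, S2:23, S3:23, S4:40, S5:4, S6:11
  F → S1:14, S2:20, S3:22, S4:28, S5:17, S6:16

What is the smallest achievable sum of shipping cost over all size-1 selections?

109

Open {E}.
  S1→E 8, S2→E 23, S3→E 23, S4→E 40, S5→E 4, S6→E 11  ⇒ total 109.
Compare {C}: total 116.
Compare {F}: total 117.
No size-1 selection does better; minimum is 109.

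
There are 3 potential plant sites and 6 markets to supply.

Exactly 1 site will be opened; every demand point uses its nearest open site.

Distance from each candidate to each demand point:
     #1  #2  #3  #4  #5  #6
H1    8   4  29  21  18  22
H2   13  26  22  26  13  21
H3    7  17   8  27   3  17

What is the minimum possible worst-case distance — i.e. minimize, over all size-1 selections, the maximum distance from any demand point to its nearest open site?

26

Open {H2}.
  Farthest demand point is #2 at distance 26 (to H2); all others are ≤ 26.
With {H3} the worst case is 27.
With {H1} the worst case is 29.
No size-1 selection achieves below 26.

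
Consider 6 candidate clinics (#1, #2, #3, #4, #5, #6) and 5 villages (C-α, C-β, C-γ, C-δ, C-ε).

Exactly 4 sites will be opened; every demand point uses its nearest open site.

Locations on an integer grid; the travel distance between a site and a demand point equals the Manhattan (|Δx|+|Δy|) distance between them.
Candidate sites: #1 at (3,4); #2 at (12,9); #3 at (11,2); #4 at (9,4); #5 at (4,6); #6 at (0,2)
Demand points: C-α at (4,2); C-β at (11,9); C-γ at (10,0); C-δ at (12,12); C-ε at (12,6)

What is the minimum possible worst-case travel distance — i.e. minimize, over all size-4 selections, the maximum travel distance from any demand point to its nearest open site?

3

Open {#1, #2, #3, #4}.
  Farthest demand point is C-α at travel distance 3 (to #1); all others are ≤ 3.
With {#1, #2, #3, #5} the worst case is 3.
With {#1, #2, #3, #6} the worst case is 3.
No size-4 selection achieves below 3.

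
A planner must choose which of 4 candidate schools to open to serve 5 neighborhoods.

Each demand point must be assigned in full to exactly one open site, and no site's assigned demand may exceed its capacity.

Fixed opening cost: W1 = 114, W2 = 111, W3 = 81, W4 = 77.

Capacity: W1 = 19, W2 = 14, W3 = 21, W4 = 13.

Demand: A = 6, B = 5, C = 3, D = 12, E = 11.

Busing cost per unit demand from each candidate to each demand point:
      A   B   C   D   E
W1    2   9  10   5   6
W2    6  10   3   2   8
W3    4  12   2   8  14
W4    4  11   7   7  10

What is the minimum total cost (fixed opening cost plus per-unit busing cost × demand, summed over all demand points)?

432

Open {W1, W3}; cheapest assignment that respects the capacities:
  W1 (cap 19, load 16): B, E — cost 5×9 + 11×6 = 111
  W3 (cap 21, load 21): A, C, D — cost 6×4 + 3×2 + 12×8 = 126
  Shipping 237, fixed 195 → total 432.
  Any other capacity-feasible assignment to {W1, W3} ships for at least 237.
Compare {W1, W2, W3}: its best feasible assignment gives total 471.
Compare {W1, W2, W4}: its best feasible assignment gives total 480.
Every other set of open sites that can feasibly serve all demand totals ≥ 471 even under its best assignment. Minimum: 432.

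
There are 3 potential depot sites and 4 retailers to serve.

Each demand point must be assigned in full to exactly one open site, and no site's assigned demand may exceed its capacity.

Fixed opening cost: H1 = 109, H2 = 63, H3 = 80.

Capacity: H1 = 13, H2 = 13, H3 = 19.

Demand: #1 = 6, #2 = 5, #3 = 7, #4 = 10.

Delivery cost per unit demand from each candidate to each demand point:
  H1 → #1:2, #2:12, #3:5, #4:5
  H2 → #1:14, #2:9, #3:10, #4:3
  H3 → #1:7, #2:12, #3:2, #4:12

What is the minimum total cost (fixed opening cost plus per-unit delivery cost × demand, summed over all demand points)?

Open {H2, H3}; cheapest assignment that respects the capacities:
  H2 (cap 13, load 10): #4 — cost 10×3 = 30
  H3 (cap 19, load 18): #1, #2, #3 — cost 6×7 + 5×12 + 7×2 = 116
  Shipping 146, fixed 143 → total 289.
  Any other capacity-feasible assignment to {H2, H3} ships for at least 146.
Compare {H1, H3}: its best feasible assignment gives total 355.
Compare {H1, H2, H3}: its best feasible assignment gives total 368.
Every other set of open sites that can feasibly serve all demand totals ≥ 355 even under its best assignment. Minimum: 289.

289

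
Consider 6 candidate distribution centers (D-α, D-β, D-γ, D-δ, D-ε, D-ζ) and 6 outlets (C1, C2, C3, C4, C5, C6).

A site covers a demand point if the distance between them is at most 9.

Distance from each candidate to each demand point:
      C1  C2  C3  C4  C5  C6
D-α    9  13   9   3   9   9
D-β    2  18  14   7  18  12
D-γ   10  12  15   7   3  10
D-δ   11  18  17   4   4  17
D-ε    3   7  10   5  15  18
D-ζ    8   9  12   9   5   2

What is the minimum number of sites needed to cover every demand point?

Coverage sets (demand points within 9 of each site):
  D-α: {C1, C3, C4, C5, C6}
  D-β: {C1, C4}
  D-γ: {C4, C5}
  D-δ: {C4, C5}
  D-ε: {C1, C2, C4}
  D-ζ: {C1, C2, C4, C5, C6}
No single site covers all 6 demand points.
But {D-α, D-ε} covers everything, so the minimum is 2.

2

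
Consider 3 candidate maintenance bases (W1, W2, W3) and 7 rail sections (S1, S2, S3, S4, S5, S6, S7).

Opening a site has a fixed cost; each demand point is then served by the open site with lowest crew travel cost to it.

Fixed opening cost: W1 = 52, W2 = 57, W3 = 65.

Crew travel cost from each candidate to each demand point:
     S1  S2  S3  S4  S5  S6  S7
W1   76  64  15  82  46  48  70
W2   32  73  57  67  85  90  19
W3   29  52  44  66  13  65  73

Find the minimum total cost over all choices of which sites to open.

Open {W1, W2}: assign each demand point to its cheapest open site.
  S1→W2 32, S2→W1 64, S3→W1 15, S4→W2 67, S5→W1 46, S6→W1 48, S7→W2 19
  crew travel cost 291, fixed 109 → total 400.
Compare {W3}: crew travel cost 342 + fixed 65 = 407.
Compare {W1, W3}: crew travel cost 293 + fixed 117 = 410.
Compare {W2, W3}: crew travel cost 288 + fixed 122 = 410.
All other subsets cost ≥ 407. Minimum total cost: 400.

400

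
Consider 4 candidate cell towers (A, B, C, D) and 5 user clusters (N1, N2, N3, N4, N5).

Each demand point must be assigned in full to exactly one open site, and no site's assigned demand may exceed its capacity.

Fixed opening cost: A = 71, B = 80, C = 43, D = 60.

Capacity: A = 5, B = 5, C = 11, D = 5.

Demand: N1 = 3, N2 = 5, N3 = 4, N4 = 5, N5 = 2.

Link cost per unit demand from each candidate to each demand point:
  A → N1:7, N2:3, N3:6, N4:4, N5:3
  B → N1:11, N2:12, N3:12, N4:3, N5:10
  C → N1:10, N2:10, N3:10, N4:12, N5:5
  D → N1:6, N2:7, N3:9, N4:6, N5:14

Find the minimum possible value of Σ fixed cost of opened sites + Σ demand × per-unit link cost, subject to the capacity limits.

Open {A, C, D}; cheapest assignment that respects the capacities:
  A (cap 5, load 5): N2 — cost 5×3 = 15
  C (cap 11, load 9): N1, N3, N5 — cost 3×10 + 4×10 + 2×5 = 80
  D (cap 5, load 5): N4 — cost 5×6 = 30
  Shipping 125, fixed 174 → total 299.
  Any other capacity-feasible assignment to {A, C, D} ships for at least 125.
Compare {A, B, C}: its best feasible assignment gives total 304.
Compare {B, C, D}: its best feasible assignment gives total 313.
Every other set of open sites that can feasibly serve all demand totals ≥ 304 even under its best assignment. Minimum: 299.

299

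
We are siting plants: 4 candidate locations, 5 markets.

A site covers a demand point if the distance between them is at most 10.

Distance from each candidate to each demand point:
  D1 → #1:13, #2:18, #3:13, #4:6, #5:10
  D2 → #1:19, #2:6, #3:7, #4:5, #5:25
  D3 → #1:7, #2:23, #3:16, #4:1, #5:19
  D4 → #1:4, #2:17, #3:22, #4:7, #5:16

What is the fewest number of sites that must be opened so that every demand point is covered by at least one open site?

Coverage sets (demand points within 10 of each site):
  D1: {#4, #5}
  D2: {#2, #3, #4}
  D3: {#1, #4}
  D4: {#1, #4}
No 2 sites suffice: every size-2 union leaves at least one demand point uncovered.
But {D1, D2, D3} covers everything, so the minimum is 3.

3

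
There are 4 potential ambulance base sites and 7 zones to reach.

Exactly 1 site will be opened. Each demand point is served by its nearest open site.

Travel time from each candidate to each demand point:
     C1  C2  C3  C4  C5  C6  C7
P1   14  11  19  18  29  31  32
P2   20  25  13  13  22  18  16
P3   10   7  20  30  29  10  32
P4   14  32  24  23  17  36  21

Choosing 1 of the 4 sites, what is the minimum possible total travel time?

127

Open {P2}.
  C1→P2 20, C2→P2 25, C3→P2 13, C4→P2 13, C5→P2 22, C6→P2 18, C7→P2 16  ⇒ total 127.
Compare {P3}: total 138.
Compare {P1}: total 154.
No size-1 selection does better; minimum is 127.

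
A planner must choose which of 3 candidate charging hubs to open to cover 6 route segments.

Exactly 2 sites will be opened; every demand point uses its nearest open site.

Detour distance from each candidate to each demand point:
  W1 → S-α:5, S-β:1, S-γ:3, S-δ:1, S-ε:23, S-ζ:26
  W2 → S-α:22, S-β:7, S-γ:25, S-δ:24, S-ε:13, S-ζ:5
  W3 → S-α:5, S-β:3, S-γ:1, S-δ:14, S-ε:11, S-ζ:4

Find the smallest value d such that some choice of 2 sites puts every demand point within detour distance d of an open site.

Open {W1, W3}.
  Farthest demand point is S-ε at detour distance 11 (to W3); all others are ≤ 11.
With {W1, W2} the worst case is 13.
With {W2, W3} the worst case is 14.
No size-2 selection achieves below 11.

11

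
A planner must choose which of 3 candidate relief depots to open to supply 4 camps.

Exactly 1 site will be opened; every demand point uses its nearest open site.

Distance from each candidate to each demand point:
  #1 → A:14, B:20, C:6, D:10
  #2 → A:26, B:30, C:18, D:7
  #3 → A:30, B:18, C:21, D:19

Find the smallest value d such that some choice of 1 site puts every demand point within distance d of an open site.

Open {#1}.
  Farthest demand point is B at distance 20 (to #1); all others are ≤ 20.
With {#2} the worst case is 30.
With {#3} the worst case is 30.
No size-1 selection achieves below 20.

20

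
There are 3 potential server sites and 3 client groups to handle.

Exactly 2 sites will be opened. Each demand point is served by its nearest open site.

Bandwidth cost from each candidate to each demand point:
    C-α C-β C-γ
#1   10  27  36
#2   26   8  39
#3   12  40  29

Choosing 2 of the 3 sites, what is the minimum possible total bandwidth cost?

49

Open {#2, #3}.
  C-α→#3 12, C-β→#2 8, C-γ→#3 29  ⇒ total 49.
Compare {#1, #2}: total 54.
Compare {#1, #3}: total 66.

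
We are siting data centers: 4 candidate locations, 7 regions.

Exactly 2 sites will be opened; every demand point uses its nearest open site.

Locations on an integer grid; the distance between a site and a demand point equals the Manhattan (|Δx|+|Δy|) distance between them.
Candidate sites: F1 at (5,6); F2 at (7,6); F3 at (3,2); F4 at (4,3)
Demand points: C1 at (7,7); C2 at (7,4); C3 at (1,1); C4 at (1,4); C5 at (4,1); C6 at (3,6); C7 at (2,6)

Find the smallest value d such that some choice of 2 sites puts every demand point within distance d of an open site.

4

Open {F1, F3}.
  Farthest demand point is C2 at distance 4 (to F1); all others are ≤ 4.
With {F1, F4} the worst case is 5.
With {F2, F3} the worst case is 5.
No size-2 selection achieves below 4.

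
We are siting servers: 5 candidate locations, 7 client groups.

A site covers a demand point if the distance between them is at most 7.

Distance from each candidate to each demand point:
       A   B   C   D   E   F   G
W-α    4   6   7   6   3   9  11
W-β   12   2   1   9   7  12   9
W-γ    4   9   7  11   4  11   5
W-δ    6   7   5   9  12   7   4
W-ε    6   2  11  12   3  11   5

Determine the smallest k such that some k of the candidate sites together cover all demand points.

2

Coverage sets (demand points within 7 of each site):
  W-α: {A, B, C, D, E}
  W-β: {B, C, E}
  W-γ: {A, C, E, G}
  W-δ: {A, B, C, F, G}
  W-ε: {A, B, E, G}
No single site covers all 7 demand points.
But {W-α, W-δ} covers everything, so the minimum is 2.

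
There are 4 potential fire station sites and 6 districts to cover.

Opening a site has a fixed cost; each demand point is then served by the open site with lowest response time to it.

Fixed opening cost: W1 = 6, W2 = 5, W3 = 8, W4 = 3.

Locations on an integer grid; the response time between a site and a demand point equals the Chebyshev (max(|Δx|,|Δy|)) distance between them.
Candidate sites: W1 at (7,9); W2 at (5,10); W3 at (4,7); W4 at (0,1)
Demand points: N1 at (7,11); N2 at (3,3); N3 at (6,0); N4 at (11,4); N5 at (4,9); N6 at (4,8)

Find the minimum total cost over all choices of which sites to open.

Open {W2, W4}: assign each demand point to its cheapest open site.
  N1→W2 2, N2→W4 3, N3→W4 6, N4→W2 6, N5→W2 1, N6→W2 2
  response time 20, fixed 8 → total 28.
Compare {W1, W4}: response time 22 + fixed 9 = 31.
Compare {W2}: response time 28 + fixed 5 = 33.
Compare {W3}: response time 25 + fixed 8 = 33.
All other subsets cost ≥ 31. Minimum total cost: 28.

28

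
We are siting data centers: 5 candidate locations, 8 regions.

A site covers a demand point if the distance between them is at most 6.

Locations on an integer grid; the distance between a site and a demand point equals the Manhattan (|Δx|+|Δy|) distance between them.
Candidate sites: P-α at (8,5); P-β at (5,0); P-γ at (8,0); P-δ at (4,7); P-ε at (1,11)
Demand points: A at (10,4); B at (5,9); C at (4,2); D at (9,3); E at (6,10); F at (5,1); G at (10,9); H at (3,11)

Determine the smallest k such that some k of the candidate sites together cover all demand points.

Coverage sets (demand points within 6 of each site):
  P-α: {A, D, G}
  P-β: {C, F}
  P-γ: {A, C, D, F}
  P-δ: {B, C, E, H}
  P-ε: {B, E, H}
No 2 sites suffice: every size-2 union leaves at least one demand point uncovered.
But {P-α, P-β, P-δ} covers everything, so the minimum is 3.

3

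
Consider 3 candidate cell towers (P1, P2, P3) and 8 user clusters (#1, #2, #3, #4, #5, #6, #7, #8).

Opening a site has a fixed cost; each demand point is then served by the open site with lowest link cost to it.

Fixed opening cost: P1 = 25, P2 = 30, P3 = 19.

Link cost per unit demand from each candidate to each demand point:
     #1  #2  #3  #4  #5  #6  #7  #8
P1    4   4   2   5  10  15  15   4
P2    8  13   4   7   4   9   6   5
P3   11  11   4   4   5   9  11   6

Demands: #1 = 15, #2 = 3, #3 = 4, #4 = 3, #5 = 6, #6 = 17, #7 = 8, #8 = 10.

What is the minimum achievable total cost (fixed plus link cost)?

415

Open {P1, P2}: assign each demand point to its cheapest open site.
  #1→P1 15×4=60, #2→P1 3×4=12, #3→P1 4×2=8, #4→P1 3×5=15, #5→P2 6×4=24, #6→P2 17×9=153, #7→P2 8×6=48, #8→P1 10×4=40
  link cost 360, fixed 55 → total 415.
Compare {P1, P2, P3}: link cost 357 + fixed 74 = 431.
Compare {P1, P3}: link cost 403 + fixed 44 = 447.
Compare {P2}: link cost 471 + fixed 30 = 501.
All other subsets cost ≥ 431. Minimum total cost: 415.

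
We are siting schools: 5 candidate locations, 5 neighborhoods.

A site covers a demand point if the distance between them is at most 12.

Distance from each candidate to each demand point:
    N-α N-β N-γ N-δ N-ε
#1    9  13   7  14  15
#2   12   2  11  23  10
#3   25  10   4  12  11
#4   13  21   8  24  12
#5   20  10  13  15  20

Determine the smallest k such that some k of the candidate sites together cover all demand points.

2

Coverage sets (demand points within 12 of each site):
  #1: {N-α, N-γ}
  #2: {N-α, N-β, N-γ, N-ε}
  #3: {N-β, N-γ, N-δ, N-ε}
  #4: {N-γ, N-ε}
  #5: {N-β}
No single site covers all 5 demand points.
But {#1, #3} covers everything, so the minimum is 2.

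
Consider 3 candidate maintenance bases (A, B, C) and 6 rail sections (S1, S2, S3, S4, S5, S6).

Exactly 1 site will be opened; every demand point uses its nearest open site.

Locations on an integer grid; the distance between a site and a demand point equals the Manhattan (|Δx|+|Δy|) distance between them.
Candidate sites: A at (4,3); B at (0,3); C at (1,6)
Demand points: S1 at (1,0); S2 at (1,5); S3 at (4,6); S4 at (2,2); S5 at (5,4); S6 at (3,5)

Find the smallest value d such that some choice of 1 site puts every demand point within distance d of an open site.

Open {A}.
  Farthest demand point is S1 at distance 6 (to A); all others are ≤ 6.
With {C} the worst case is 6.
With {B} the worst case is 7.
No size-1 selection achieves below 6.

6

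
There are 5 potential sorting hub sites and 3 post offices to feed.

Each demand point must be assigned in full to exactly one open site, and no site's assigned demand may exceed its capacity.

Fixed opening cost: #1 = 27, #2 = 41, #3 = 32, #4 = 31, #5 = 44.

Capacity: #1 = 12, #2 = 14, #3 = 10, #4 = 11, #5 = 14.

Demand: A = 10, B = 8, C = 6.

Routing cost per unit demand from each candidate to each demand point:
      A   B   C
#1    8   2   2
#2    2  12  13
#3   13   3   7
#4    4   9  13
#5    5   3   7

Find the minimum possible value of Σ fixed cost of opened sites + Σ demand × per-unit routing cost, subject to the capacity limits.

156

Open {#1, #2, #3}; cheapest assignment that respects the capacities:
  #1 (cap 12, load 6): C — cost 6×2 = 12
  #2 (cap 14, load 10): A — cost 10×2 = 20
  #3 (cap 10, load 8): B — cost 8×3 = 24
  Shipping 56, fixed 100 → total 156.
  Any other capacity-feasible assignment to {#1, #2, #3} ships for at least 56.
Compare {#1, #3, #4}: its best feasible assignment gives total 166.
Compare {#1, #2, #5}: its best feasible assignment gives total 168.
Every other set of open sites that can feasibly serve all demand totals ≥ 166 even under its best assignment. Minimum: 156.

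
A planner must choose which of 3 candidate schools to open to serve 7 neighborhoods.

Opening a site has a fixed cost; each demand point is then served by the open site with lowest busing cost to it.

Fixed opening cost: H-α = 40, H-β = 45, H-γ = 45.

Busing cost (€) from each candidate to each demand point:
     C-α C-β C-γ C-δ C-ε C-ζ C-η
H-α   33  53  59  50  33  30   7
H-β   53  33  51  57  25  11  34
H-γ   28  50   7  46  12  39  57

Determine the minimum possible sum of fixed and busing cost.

261

Open {H-β, H-γ}: assign each demand point to its cheapest open site.
  C-α→H-γ 28, C-β→H-β 33, C-γ→H-γ 7, C-δ→H-γ 46, C-ε→H-γ 12, C-ζ→H-β 11, C-η→H-β 34
  busing cost 171, fixed 90 → total 261.
Compare {H-α, H-γ}: busing cost 180 + fixed 85 = 265.
Compare {H-α, H-β, H-γ}: busing cost 144 + fixed 130 = 274.
Compare {H-γ}: busing cost 239 + fixed 45 = 284.
All other subsets cost ≥ 265. Minimum total cost: 261.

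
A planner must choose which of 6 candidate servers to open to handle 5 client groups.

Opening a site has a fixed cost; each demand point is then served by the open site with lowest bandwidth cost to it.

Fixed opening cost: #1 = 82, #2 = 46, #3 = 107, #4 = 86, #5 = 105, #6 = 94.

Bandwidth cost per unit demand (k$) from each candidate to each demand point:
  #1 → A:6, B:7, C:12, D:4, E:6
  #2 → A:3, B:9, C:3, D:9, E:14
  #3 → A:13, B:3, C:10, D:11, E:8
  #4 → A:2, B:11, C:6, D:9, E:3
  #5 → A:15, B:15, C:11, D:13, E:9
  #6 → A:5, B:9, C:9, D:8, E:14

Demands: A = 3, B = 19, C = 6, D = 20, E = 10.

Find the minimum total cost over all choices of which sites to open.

428

Open {#1, #2}: assign each demand point to its cheapest open site.
  A→#2 3×3=9, B→#1 19×7=133, C→#2 6×3=18, D→#1 20×4=80, E→#1 10×6=60
  bandwidth cost 300, fixed 128 → total 428.
Compare {#1}: bandwidth cost 363 + fixed 82 = 445.
Compare {#1, #4}: bandwidth cost 285 + fixed 168 = 453.
Compare {#1, #2, #3}: bandwidth cost 224 + fixed 235 = 459.
All other subsets cost ≥ 445. Minimum total cost: 428.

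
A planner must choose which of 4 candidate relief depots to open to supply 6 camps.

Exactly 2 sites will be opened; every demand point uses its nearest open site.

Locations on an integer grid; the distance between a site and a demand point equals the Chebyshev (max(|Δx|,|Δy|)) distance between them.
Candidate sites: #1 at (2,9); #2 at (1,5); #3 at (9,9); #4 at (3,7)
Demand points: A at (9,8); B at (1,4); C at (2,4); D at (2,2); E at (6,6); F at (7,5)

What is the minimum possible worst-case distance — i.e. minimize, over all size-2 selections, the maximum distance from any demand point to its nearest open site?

Open {#2, #3}.
  Farthest demand point is F at distance 4 (to #3); all others are ≤ 4.
With {#3, #4} the worst case is 5.
With {#1, #4} the worst case is 6.
No size-2 selection achieves below 4.

4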